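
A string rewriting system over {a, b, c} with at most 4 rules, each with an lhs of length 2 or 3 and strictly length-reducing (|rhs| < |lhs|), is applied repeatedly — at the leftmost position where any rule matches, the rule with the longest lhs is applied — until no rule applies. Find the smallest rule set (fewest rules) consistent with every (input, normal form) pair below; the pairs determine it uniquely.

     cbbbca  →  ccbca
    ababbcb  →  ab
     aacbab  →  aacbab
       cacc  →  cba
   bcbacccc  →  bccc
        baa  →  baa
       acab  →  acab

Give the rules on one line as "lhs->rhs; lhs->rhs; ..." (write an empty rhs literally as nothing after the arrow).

acc->ba; bb->c; bba->

  | cbbbca => ccbca
  | ababbcb => abaccb => abbab => ab
  | aacbab
  | cacc => cba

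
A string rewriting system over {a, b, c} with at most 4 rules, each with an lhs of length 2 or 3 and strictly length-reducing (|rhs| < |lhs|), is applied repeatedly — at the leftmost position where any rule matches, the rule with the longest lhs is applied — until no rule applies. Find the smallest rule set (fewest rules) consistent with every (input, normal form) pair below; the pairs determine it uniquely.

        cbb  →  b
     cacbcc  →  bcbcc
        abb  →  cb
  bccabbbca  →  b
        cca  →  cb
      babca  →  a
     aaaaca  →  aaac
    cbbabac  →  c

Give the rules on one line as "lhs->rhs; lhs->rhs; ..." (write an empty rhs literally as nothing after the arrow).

  | cbb => ca => b
  | cacbcc => bcbcc
  | abb => cb
  | bccabbbca => bcbbbbca => bcabbca => bbbbca => abbca => cbca => cbb => ca => b

ab->c; ba->; bb->a; ca->b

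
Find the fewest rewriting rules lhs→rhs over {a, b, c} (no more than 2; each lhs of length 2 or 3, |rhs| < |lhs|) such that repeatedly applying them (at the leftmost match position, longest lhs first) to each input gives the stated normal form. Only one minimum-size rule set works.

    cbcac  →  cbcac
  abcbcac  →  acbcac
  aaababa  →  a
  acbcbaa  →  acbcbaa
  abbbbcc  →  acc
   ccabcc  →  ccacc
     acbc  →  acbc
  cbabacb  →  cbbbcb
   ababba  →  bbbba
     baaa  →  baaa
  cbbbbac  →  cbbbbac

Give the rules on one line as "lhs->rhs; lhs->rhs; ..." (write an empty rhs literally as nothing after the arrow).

ab->a; aba->bb

  | cbcac
  | abcbcac => acbcac
  | aaababa => aabbba => aabba => aaba => abb => ab => a
  | acbcbaa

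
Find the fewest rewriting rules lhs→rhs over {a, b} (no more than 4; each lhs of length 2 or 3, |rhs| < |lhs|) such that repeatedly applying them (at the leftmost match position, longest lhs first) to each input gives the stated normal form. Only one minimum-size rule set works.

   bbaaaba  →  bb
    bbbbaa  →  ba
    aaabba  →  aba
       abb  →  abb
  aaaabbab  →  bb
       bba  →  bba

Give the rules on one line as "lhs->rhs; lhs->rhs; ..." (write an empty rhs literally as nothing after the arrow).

  | bbaaaba => bbbaba => baaba => bbba => baa => bb
  | bbbbaa => babaa => aaa => ba
  | aaabba => babba => aba
  | abb

aa->b; bab->a; bbb->ba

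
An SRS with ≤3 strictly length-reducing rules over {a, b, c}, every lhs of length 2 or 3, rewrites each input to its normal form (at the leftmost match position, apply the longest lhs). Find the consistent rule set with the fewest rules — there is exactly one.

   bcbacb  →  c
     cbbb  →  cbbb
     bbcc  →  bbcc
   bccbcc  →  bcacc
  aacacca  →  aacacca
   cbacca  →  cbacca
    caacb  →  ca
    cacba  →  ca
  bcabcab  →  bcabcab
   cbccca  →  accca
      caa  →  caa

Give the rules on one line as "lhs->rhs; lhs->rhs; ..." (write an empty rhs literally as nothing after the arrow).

acb->; bcb->c; cbc->ac

  | bcbacb => cacb => c
  | cbbb
  | bbcc
  | bccbcc => bcacc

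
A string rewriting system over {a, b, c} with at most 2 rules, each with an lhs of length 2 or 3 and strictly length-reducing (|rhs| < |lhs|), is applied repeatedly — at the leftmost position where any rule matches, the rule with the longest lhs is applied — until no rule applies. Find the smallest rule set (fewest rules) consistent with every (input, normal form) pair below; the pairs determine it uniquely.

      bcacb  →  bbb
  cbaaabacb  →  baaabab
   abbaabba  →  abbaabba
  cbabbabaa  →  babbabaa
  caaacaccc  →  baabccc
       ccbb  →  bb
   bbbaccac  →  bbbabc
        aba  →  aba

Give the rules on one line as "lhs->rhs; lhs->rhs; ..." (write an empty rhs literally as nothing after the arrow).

  | bcacb => bbcb => bbb
  | cbaaabacb => baaabacb => baaabab
  | abbaabba
  | cbabbabaa => babbabaa

ca->b; cb->b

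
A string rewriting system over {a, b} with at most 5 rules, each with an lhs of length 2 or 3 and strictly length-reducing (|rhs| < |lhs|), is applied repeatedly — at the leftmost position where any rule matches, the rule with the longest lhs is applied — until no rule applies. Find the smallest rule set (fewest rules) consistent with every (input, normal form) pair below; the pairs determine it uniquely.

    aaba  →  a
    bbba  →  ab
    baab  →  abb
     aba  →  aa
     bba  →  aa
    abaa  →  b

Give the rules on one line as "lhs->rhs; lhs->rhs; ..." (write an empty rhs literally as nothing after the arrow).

  | aaba => ba => a
  | bbba => baa => ab
  | baab => abb
  | aba => aa

aab->b; ba->a; baa->ab; bba->aa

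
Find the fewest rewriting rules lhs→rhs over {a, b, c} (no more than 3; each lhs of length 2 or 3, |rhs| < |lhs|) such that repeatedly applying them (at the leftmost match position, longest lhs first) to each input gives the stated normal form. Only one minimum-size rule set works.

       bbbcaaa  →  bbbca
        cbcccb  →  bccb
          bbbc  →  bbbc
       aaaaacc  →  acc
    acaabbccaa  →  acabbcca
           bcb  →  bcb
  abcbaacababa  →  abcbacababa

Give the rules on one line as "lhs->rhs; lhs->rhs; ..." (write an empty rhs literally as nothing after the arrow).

aa->a; cbc->b

  | bbbcaaa => bbbcaa => bbbca
  | cbcccb => bccb
  | bbbc
  | aaaaacc => aaaacc => aaacc => aacc => acc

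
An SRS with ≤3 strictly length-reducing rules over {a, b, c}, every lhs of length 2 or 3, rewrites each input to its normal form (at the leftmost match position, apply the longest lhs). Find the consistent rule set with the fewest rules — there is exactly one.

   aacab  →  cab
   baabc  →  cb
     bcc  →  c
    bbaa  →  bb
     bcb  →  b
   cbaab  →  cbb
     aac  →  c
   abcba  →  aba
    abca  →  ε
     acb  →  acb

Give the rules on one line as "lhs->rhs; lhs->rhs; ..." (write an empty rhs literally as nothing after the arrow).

  | aacab => cab
  | baabc => bbc => cb
  | bcc => c
  | bbaa => bb

aa->; bbc->cb; bc->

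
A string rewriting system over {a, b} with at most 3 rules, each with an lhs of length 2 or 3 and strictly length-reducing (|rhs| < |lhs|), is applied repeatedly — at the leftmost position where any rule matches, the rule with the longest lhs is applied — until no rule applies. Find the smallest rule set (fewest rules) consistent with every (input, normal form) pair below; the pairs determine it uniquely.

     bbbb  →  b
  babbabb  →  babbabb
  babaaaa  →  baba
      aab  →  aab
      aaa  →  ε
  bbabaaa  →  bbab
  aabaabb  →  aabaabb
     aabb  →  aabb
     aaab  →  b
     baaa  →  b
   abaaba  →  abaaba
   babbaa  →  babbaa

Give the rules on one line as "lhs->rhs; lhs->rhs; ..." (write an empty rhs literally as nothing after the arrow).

  | bbbb => b
  | babbabb
  | babaaaa => baba
  | aab

aaa->; bbb->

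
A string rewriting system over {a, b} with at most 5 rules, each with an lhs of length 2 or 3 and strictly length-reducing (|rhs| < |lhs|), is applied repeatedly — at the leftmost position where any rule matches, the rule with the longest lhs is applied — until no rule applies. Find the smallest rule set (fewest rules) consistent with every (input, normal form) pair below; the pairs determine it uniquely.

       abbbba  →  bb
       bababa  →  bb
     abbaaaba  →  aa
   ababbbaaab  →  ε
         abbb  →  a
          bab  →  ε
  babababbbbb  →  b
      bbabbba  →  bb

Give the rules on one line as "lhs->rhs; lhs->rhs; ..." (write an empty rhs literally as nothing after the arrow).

aba->bb; bab->; bba->bb; bbb->

  | abbbba => aba => bb
  | bababa => aba => bb
  | abbaaaba => abbaaba => abbaba => abbba => aa
  | ababbbaaab => bbbbbaaab => bbaaab => bbaab => bbab => bbb => ε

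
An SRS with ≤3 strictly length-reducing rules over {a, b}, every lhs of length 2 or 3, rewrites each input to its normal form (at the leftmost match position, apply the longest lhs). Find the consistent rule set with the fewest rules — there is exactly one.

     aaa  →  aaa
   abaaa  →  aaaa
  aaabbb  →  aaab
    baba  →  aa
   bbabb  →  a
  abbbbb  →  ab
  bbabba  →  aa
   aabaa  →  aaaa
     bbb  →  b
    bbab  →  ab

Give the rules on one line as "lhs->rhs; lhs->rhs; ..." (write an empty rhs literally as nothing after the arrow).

  | aaa
  | abaaa => aaaa
  | aaabbb => aaab
  | baba => aba => aa

ba->a; bb->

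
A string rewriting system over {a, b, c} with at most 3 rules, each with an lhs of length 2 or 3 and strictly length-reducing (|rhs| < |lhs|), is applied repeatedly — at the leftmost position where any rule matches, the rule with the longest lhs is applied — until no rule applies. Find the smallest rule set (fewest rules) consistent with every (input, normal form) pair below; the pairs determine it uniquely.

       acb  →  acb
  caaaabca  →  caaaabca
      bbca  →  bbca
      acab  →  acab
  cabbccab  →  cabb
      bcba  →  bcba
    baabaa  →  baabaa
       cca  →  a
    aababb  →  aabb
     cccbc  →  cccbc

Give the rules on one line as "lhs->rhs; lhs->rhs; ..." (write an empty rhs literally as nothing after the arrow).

  | acb
  | caaaabca
  | bbca
  | acab

bab->b; cca->a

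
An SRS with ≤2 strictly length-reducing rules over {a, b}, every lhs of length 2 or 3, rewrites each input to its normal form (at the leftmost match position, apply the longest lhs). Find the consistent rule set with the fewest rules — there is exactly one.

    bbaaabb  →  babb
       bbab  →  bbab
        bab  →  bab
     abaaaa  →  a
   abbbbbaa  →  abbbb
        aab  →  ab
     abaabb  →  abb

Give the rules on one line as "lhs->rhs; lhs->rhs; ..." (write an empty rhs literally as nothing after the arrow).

aa->a; baa->

  | bbaaabb => babb
  | bbab
  | bab
  | abaaaa => aaa => aa => a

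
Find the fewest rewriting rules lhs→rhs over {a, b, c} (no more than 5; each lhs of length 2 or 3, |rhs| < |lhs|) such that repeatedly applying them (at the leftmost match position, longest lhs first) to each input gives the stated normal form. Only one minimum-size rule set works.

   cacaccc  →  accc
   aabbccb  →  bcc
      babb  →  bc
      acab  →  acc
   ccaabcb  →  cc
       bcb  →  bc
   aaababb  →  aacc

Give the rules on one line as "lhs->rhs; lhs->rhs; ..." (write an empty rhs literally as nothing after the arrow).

ab->c; acb->b; cac->; cb->c

  | cacaccc => accc
  | aabbccb => acbccb => bccb => bcc
  | babb => bcb => bc
  | acab => acc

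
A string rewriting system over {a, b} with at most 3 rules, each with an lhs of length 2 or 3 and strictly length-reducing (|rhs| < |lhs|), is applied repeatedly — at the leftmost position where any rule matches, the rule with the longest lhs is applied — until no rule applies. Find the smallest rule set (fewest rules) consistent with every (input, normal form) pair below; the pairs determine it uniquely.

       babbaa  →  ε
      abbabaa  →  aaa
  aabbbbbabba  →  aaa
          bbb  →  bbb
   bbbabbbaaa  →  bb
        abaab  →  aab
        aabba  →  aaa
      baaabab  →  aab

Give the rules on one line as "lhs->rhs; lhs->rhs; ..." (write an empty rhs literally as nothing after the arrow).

  | babbaa => bbaa => ba => ε
  | abbabaa => aabaa => aaa
  | aabbbbbabba => aabbbabba => aababba => aabba => aaa
  | bbb

abb->a; ba->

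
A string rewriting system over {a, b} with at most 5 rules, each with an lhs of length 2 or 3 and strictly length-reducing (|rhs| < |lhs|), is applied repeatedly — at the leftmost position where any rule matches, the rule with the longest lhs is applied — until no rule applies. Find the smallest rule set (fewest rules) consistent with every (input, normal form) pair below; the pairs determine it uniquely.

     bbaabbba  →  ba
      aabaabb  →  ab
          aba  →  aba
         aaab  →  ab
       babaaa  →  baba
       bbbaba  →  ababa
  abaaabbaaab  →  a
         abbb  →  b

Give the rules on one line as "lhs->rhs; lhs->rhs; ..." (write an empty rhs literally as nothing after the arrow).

aa->; bb->; bba->bb; bbb->ab

  | bbaabbba => bbabbba => bbbbba => abbba => aaba => ba
  | aabaabb => baabb => bbb => ab
  | aba
  | aaab => ab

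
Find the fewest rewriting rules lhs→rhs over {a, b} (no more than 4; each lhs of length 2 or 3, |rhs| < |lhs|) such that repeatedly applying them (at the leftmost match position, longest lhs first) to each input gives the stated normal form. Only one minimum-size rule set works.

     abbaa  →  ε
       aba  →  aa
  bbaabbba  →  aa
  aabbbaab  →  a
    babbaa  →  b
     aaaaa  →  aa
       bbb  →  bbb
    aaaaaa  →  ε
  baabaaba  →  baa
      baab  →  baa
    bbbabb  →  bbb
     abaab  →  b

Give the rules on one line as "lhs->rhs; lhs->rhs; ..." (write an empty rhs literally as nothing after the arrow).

aaa->; ab->a; bba->

  | abbaa => abaa => aaa => ε
  | aba => aa
  | bbaabbba => abbba => abba => aba => aa
  | aabbbaab => aabbaab => aabaab => aaaab => ab => a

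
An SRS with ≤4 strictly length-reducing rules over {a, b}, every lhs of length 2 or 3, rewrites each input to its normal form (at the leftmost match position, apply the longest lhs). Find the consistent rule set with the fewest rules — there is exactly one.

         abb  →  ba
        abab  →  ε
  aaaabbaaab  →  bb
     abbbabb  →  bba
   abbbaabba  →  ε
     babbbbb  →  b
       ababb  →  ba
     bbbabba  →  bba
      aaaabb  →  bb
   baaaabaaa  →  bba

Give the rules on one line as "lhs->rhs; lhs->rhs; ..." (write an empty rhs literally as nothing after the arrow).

aa->; ab->; abb->ba; bbb->a

  | abb => ba
  | abab => ab => ε
  | aaaabbaaab => aabbaaab => bbaaab => bbab => bb
  | abbbabb => bababb => babb => bba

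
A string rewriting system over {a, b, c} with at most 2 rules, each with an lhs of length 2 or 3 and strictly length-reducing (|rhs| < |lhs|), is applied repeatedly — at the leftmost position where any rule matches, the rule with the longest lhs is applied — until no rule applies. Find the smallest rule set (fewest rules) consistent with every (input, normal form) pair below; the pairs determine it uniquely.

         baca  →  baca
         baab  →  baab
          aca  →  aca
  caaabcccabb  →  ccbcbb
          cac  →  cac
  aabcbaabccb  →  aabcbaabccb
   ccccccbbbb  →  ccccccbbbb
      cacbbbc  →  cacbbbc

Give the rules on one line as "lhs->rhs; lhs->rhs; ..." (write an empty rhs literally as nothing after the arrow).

aaa->c; cca->

  | baca
  | baab
  | aca
  | caaabcccabb => ccbcccabb => ccbcbb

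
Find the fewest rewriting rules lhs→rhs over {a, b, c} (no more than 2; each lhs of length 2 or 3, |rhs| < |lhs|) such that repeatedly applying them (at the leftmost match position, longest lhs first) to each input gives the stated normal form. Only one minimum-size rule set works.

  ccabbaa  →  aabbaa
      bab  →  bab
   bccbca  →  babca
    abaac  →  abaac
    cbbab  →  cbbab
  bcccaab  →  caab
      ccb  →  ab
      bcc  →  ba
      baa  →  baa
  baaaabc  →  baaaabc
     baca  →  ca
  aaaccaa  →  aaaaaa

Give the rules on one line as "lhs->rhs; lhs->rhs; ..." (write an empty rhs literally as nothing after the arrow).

  | ccabbaa => aabbaa
  | bab
  | bccbca => babca
  | abaac

bac->c; cc->a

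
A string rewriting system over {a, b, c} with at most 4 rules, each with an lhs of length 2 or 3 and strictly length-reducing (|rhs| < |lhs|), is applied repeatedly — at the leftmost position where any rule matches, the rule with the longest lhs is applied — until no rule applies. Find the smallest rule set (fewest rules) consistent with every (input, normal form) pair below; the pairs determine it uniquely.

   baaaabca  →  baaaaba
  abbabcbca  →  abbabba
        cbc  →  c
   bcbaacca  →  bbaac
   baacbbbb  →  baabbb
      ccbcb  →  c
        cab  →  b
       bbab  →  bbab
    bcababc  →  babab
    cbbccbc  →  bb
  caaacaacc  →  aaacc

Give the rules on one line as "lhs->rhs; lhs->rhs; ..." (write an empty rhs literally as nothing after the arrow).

bc->b; ca->; cb->

  | baaaabca => baaaaba
  | abbabcbca => abbabbca => abbabba
  | cbc => c
  | bcbaacca => bbaacca => bbaac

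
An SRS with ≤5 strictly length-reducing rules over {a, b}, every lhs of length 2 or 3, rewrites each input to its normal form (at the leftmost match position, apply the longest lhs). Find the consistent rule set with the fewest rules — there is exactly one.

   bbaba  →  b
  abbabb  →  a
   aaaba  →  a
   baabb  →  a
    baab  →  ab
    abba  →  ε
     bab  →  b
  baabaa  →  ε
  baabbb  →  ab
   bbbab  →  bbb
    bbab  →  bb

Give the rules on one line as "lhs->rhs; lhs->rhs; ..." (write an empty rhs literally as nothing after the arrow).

aa->; aab->ab; abb->a; ba->

  | bbaba => bba => b
  | abbabb => aabb => abb => a
  | aaaba => aba => a
  | baabb => abb => a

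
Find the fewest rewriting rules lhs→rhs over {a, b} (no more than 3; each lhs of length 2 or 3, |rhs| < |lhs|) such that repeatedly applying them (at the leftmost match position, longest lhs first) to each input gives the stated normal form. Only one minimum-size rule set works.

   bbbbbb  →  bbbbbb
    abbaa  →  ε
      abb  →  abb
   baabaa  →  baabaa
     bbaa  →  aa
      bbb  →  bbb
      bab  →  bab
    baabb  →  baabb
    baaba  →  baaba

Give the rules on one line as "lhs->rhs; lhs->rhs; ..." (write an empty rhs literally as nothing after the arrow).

  | bbbbbb
  | abbaa => aaa => ε
  | abb
  | baabaa

aaa->; bba->a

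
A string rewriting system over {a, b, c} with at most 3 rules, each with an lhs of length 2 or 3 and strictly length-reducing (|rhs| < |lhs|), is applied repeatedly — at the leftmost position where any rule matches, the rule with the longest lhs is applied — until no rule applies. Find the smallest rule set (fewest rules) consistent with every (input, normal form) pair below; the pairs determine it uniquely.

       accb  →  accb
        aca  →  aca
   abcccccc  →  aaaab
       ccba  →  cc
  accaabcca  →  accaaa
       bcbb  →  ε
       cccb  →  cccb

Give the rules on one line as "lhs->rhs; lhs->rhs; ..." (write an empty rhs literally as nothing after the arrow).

  | accb
  | aca
  | abcccccc => aabcccc => aaabcc => aaaab
  | ccba => cc

ba->; bcc->ab; cbb->a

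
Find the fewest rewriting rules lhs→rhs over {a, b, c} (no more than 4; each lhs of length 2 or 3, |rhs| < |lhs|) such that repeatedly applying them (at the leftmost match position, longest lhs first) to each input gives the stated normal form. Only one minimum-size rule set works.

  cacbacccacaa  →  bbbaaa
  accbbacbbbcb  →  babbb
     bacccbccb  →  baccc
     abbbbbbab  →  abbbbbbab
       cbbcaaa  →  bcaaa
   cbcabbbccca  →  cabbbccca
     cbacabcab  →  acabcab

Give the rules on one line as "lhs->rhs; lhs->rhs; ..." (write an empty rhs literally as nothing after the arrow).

  | cacbacccacaa => bbbacccacaa => bbbaccbbaa => bbbacbaa => bbbaaa
  | accbbacbbbcb => acbacbbbcb => aacbbbcb => babbbcb => babbb
  | bacccbccb => baccccb => baccc
  | abbbbbbab

aac->ba; cac->bb; cb->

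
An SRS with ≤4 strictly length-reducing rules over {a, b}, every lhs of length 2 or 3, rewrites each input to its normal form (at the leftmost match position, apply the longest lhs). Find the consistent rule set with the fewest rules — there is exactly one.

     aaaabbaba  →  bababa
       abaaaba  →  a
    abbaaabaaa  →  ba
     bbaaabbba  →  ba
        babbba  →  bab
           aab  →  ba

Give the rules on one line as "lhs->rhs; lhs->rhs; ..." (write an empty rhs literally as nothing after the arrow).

aa->a; aab->ba; bba->

  | aaaabbaba => aaabbaba => aabbaba => bababa
  | abaaaba => abaaba => abbaa => aa => a
  | abbaaabaaa => aaabaaa => aabaaa => baaaa => baaa => baa => ba
  | bbaaabbba => aabbba => babba => ba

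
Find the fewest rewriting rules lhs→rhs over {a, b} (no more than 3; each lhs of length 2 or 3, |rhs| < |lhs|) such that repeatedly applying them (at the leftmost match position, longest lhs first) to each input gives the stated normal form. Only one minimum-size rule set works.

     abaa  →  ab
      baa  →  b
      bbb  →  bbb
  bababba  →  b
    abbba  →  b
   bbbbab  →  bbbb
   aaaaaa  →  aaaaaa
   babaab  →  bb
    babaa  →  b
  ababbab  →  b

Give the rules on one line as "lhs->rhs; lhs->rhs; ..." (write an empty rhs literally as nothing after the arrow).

abb->b; ba->; baa->b

  | abaa => ab
  | baa => b
  | bbb
  | bababba => babba => bba => b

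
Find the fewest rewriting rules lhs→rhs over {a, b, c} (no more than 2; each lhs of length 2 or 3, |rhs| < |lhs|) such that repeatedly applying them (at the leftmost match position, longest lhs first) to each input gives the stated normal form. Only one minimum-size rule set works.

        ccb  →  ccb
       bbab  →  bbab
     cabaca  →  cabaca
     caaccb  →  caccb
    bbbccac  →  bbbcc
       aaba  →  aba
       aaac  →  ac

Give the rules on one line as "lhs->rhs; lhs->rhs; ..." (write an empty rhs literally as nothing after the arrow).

  | ccb
  | bbab
  | cabaca
  | caaccb => caccb

aa->a; cca->c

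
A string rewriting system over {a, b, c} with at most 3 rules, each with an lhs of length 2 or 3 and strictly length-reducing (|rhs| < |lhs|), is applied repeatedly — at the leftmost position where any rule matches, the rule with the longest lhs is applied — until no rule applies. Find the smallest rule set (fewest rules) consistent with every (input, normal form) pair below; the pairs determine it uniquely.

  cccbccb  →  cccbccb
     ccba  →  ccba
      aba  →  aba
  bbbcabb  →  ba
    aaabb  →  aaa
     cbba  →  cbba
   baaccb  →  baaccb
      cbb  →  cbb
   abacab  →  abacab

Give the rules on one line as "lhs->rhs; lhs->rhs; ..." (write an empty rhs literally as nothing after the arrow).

  | cccbccb
  | ccba
  | aba
  | bbbcabb => babb => ba

abb->a; bbc->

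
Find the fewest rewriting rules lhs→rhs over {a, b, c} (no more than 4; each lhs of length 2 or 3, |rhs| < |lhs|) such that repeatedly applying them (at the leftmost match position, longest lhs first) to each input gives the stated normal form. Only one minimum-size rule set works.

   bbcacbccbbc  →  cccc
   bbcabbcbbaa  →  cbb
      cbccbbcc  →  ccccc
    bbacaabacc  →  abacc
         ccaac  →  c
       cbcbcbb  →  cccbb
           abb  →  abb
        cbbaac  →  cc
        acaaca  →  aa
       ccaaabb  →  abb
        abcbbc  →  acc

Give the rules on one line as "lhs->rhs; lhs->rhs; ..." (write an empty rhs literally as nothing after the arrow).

bba->bb; bc->c; ca->

  | bbcacbccbbc => bcacbccbbc => cacbccbbc => cbccbbc => cccbbc => cccbc => cccc
  | bbcabbcbbaa => bcabbcbbaa => cabbcbbaa => bbcbbaa => bcbbaa => cbbaa => cbba => cbb
  | cbccbbcc => cccbbcc => cccbcc => ccccc
  | bbacaabacc => bbcaabacc => bcaabacc => caabacc => abacc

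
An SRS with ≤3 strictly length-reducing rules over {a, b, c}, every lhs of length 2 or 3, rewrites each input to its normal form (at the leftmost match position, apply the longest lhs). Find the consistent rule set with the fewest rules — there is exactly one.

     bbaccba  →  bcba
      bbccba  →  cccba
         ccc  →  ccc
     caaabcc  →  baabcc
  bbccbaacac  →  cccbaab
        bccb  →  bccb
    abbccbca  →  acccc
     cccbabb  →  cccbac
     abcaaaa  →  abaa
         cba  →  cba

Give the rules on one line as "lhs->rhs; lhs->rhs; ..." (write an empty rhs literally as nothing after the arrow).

  | bbaccba => caccba => bcba
  | bbccba => cccba
  | ccc
  | caaabcc => baabcc

bb->c; ca->b; cac->b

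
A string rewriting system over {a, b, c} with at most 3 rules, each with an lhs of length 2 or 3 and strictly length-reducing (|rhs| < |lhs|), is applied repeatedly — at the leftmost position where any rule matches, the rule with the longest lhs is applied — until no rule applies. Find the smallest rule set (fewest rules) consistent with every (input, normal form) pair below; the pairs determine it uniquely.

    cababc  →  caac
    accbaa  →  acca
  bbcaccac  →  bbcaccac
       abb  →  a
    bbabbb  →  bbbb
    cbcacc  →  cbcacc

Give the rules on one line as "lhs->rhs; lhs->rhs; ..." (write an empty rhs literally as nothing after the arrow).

ab->a; ba->

  | cababc => caabc => caac
  | accbaa => acca
  | bbcaccac
  | abb => ab => a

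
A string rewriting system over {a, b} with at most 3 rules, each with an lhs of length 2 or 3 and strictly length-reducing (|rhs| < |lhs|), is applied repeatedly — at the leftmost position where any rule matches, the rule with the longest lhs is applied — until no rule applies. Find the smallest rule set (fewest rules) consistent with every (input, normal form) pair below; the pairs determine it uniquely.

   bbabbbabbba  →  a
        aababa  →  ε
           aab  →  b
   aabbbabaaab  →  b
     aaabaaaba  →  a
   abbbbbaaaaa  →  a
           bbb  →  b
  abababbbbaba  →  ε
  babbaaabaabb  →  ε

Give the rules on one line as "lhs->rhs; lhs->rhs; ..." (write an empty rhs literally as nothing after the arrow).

aa->; ba->; bb->

  | bbabbbabbba => abbbabbba => ababbba => abbba => aba => a
  | aababa => baba => ba => ε
  | aab => b
  | aabbbabaaab => bbbabaaab => babaaab => baaab => aab => b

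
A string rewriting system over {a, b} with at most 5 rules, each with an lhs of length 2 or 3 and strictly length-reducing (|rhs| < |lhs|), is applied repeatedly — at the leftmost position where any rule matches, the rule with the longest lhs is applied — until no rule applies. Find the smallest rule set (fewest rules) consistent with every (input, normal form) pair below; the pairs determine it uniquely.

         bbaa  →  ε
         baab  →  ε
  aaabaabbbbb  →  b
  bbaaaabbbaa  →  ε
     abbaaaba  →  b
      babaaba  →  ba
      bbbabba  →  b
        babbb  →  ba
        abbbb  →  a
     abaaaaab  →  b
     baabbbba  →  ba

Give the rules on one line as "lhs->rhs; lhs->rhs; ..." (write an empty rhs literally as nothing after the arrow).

  | bbaa => aa => ε
  | baab => bb => ε
  | aaabaabbbbb => bbaabbbbb => aabbbbb => bbbbb => bbb => b
  | bbaaaabbbaa => aaaabbbaa => babbbaa => babbaa => babaa => baaa => bb => ε

aa->; aaa->b; ab->a; bb->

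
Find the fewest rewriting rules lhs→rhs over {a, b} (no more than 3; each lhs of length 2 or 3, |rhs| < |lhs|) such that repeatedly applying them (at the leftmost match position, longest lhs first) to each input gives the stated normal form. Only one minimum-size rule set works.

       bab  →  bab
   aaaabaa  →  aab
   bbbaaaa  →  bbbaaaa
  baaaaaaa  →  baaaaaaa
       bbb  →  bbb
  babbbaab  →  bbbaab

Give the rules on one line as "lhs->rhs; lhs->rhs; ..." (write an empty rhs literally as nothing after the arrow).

aba->b; abb->b

  | bab
  | aaaabaa => aaaba => aab
  | bbbaaaa
  | baaaaaaa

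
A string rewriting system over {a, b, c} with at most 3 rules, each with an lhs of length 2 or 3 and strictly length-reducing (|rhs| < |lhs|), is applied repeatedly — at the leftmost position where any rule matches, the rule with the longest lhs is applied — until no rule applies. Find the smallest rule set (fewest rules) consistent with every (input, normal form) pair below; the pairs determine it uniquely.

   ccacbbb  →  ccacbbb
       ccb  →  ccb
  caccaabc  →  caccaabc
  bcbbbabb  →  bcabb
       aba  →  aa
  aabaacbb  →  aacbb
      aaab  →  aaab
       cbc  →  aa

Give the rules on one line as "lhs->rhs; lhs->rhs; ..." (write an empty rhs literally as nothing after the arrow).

  | ccacbbb
  | ccb
  | caccaabc
  | bcbbbabb => bcbbabb => bcbabb => bcabb

ba->a; baa->; cbc->aa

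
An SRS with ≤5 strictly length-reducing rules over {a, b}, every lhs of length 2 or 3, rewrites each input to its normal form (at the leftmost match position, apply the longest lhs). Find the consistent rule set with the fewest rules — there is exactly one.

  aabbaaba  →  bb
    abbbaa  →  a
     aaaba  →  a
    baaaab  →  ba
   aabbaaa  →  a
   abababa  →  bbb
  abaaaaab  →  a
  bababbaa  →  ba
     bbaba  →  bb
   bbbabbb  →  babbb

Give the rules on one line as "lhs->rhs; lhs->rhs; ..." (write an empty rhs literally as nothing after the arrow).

aa->a; aab->a; aba->bb; bba->a

  | aabbaaba => abaaba => bbaba => aba => bb
  | abbbaa => abaa => bba => a
  | aaaba => aaba => aa => a
  | baaaab => baaab => baab => ba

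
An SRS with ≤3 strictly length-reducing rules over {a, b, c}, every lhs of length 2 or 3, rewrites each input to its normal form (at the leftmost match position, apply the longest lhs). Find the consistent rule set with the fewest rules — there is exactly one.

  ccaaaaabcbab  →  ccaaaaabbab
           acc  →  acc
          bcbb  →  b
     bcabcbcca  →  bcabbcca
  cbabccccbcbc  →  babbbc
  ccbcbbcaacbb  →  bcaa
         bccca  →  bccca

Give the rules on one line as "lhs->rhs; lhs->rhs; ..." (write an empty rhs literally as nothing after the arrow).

  | ccaaaaabcbab => ccaaaaabbab
  | acc
  | bcbb => b
  | bcabcbcca => bcabbcca

cb->b; cbb->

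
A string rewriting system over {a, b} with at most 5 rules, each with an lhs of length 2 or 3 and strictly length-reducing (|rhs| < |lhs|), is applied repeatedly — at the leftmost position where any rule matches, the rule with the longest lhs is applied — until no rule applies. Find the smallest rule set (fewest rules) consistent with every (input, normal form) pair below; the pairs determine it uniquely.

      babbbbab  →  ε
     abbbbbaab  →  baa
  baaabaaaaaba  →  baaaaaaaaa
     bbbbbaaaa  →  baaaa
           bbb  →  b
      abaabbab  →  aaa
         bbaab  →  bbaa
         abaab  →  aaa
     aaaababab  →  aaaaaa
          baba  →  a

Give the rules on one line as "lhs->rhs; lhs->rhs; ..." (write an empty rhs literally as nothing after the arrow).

ab->a; abb->; bab->; bbb->b

  | babbbbab => bbbab => bab => ε
  | abbbbbaab => bbbaab => baab => baa
  | baaabaaaaaba => baaaaaaaaba => baaaaaaaaa
  | bbbbbaaaa => bbbaaaa => baaaa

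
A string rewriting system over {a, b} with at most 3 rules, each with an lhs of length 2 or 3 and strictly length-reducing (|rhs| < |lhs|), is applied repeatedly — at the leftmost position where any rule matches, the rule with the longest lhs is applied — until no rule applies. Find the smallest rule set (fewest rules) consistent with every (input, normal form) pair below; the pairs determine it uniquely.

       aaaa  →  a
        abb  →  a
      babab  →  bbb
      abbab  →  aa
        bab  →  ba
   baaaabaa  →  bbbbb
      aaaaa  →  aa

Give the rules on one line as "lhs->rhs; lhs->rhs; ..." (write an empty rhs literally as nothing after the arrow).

aaa->; ab->a; baa->bb

  | aaaa => a
  | abb => ab => a
  | babab => baab => bbb
  | abbab => abab => aab => aa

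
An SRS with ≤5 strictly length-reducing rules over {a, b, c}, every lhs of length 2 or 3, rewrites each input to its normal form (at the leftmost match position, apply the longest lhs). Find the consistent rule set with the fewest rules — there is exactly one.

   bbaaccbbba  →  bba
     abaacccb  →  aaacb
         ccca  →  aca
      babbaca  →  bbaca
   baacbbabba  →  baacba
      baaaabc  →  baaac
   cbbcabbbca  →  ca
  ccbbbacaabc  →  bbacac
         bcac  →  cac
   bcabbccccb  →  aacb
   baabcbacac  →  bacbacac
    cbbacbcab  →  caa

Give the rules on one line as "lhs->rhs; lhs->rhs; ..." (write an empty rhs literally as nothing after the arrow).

  | bbaaccbbba => bbaaabbba => bbaabba => bbaba => bba
  | abaacccb => aacccb => aaacb
  | ccca => aca
  | babbaca => bbaca

ab->; bc->c; cbb->c; cc->a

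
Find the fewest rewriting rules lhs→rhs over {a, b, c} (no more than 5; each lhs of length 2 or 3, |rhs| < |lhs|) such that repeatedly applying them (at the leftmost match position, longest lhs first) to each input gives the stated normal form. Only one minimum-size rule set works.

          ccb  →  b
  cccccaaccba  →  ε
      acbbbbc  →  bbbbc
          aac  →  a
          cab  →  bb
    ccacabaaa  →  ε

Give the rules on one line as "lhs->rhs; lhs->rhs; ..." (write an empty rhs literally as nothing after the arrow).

  | ccb => cb => b
  | cccccaaccba => ccccbaccba => cccbaccba => ccbaccba => cbaccba => baccba => ccba => cba => ba => ε
  | acbbbbc => bbbbc
  | aac => a

ac->; ba->; ca->b; cb->b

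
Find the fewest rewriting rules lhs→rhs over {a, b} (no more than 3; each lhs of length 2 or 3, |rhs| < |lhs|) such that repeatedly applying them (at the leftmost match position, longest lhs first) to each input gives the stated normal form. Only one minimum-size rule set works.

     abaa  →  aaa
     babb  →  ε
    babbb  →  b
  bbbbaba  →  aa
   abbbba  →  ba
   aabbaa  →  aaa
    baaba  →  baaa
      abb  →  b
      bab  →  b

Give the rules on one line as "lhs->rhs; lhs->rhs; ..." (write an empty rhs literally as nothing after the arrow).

ab->; aba->aa; bb->

  | abaa => aaa
  | babb => bb => ε
  | babbb => bbb => b
  | bbbbaba => bbaba => aba => aa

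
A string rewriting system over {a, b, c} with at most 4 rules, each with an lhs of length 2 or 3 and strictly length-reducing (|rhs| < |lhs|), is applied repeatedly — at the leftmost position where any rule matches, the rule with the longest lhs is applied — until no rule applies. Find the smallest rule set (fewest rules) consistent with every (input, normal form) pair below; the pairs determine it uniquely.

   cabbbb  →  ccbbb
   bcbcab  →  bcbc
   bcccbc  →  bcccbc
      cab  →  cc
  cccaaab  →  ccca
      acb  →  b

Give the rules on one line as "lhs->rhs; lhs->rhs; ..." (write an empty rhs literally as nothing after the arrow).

ab->c; ac->; bca->ba

  | cabbbb => ccbbb
  | bcbcab => bcbab => bcbc
  | bcccbc
  | cab => cc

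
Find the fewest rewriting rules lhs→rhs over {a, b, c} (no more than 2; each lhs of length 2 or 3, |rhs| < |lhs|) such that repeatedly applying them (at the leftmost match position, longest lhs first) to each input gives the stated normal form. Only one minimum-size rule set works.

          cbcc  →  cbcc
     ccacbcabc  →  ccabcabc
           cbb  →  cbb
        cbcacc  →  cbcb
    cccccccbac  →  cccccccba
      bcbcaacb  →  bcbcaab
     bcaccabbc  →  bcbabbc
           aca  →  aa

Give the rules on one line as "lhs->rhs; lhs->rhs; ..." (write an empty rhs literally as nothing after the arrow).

  | cbcc
  | ccacbcabc => ccabcabc
  | cbb
  | cbcacc => cbcb

ac->a; acc->b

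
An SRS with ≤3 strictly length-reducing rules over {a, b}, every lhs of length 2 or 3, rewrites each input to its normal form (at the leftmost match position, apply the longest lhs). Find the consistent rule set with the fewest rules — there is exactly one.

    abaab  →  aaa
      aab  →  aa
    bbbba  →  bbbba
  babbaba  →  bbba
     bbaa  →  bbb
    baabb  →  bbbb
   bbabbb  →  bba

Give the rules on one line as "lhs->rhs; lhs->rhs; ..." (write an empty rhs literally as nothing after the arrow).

ab->a; baa->bb

  | abaab => aaab => aaa
  | aab => aa
  | bbbba
  | babbaba => bababa => baaba => bbba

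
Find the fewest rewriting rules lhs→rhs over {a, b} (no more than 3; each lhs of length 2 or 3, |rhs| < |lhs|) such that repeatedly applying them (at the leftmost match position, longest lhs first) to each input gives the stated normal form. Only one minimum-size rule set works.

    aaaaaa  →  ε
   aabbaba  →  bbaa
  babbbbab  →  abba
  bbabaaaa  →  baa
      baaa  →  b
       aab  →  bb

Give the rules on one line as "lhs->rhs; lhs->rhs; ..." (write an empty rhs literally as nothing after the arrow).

  | aaaaaa => aaa => ε
  | aabbaba => bbbaba => bbaa
  | babbbbab => abbbab => abba
  | bbabaaaa => baaaaa => baa

aaa->; aab->bb; bab->a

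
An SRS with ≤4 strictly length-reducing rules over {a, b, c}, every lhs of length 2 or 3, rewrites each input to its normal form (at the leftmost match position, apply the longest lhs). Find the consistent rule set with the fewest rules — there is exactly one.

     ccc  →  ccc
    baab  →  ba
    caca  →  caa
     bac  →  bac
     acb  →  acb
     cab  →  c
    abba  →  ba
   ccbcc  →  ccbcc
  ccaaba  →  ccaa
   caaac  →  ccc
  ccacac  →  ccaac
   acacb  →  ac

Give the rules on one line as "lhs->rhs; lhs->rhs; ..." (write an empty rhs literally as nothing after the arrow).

  | ccc
  | baab => ba
  | caca => caa
  | bac

aaa->c; ab->; cac->ca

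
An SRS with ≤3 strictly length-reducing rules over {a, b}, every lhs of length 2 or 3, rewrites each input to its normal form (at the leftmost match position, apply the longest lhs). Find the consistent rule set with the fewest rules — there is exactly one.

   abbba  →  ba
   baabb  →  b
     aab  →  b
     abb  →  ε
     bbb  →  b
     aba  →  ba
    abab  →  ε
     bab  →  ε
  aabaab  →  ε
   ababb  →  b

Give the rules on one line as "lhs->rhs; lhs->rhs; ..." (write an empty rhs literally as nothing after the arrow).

ab->b; bb->

  | abbba => bbba => ba
  | baabb => babb => bbb => b
  | aab => ab => b
  | abb => bb => ε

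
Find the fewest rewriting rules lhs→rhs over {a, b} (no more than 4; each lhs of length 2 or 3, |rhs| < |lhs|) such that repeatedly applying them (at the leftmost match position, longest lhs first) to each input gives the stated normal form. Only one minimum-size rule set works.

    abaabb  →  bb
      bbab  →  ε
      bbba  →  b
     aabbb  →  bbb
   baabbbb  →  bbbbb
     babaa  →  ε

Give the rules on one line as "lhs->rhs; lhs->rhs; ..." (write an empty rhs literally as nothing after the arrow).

aa->; ab->; ba->b; bba->a

  | abaabb => aabb => bb
  | bbab => ab => ε
  | bbba => ba => b
  | aabbb => bbb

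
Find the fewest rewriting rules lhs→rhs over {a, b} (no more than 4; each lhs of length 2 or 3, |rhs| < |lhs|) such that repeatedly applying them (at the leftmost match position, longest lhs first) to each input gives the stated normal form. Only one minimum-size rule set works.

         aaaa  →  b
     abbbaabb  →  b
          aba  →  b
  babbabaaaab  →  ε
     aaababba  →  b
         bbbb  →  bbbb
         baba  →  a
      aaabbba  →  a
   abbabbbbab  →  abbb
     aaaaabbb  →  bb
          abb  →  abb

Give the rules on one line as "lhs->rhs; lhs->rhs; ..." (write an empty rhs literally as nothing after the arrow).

  | aaaa => baa => aa => b
  | abbbaabb => abbaabb => abaabb => aaabb => babb => b
  | aba => aa => b
  | babbabaaaab => babaaaab => aaaab => baab => aab => ε

aa->b; aab->; ba->a; bab->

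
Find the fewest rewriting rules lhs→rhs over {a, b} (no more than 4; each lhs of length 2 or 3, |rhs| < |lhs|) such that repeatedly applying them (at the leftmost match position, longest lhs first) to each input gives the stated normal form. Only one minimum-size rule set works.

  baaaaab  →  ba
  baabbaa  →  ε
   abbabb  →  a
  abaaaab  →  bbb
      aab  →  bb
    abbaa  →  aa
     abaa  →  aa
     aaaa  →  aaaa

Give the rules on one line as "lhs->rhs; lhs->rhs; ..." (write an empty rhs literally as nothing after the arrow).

  | baaaaab => baaabb => babbb => babb => bab => ba
  | baabbaa => bbbbaa => bba => ε
  | abbabb => ababb => abb => ab => a
  | abaaaab => aaaab => aabb => bbb

aab->bb; ab->a; aba->a; bba->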